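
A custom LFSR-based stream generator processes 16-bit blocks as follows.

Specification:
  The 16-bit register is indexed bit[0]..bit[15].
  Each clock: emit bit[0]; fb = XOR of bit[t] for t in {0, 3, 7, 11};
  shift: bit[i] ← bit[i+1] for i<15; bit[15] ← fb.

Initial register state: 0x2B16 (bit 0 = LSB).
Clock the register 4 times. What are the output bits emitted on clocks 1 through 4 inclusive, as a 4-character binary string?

reg_0 = 0x2B16
clock 1: out=0, reg = 0x958B
clock 2: out=1, reg = 0xCAC5
clock 3: out=1, reg = 0xE562
clock 4: out=0, reg = 0x72B1

0110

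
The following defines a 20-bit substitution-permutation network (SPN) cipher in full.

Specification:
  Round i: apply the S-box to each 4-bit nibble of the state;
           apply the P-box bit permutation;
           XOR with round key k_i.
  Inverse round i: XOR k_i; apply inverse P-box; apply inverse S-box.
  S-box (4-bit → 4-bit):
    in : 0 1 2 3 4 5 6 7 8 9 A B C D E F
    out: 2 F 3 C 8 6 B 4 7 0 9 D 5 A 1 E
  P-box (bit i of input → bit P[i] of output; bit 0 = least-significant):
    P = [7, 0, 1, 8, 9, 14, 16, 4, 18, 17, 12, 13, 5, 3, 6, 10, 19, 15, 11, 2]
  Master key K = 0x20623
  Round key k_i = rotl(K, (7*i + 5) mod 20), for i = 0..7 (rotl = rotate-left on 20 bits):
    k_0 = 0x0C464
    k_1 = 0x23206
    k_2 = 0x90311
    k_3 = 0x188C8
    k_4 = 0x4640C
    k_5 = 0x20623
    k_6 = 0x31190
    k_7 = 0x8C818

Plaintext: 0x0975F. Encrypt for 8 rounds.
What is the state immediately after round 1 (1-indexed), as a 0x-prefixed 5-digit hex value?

0x11567

s_0 = plaintext = 0x0975F
s_1 = Round(s_0, k_0) = 0x11567
s_2 = Round(s_1, k_1) = 0x8EC78
s_3 = Round(s_2, k_2) = 0x49BB2
s_4 = Round(s_3, k_3) = 0x4BA5D
s_5 = Round(s_4, k_4) = 0x10169
s_6 = Round(s_5, k_5) = 0xCFC3F
s_7 = Round(s_6, k_6) = 0xE0CCB
s_8 = Round(s_7, k_7) = 0x5DB92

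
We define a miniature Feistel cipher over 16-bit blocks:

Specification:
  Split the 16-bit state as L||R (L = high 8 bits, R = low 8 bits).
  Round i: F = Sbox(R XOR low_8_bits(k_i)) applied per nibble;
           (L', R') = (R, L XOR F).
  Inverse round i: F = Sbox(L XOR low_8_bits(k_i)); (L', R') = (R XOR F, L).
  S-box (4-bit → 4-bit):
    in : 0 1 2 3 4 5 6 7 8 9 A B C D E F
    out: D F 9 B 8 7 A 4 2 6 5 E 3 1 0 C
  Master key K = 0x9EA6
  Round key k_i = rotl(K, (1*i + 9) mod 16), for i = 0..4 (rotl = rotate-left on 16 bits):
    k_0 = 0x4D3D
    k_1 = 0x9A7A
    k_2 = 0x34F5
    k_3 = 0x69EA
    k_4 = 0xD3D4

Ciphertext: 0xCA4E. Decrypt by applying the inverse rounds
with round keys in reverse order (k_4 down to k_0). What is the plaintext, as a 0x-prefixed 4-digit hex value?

s_0 = ciphertext = 0xCA4E
s_1 = InvRound(s_0, k_4) = 0xBECA
s_2 = InvRound(s_1, k_3) = 0xB2BE
s_3 = InvRound(s_2, k_2) = 0x3AB2
s_4 = InvRound(s_3, k_1) = 0x3F3A
s_5 = InvRound(s_4, k_0) = 0xE33F

0xE33F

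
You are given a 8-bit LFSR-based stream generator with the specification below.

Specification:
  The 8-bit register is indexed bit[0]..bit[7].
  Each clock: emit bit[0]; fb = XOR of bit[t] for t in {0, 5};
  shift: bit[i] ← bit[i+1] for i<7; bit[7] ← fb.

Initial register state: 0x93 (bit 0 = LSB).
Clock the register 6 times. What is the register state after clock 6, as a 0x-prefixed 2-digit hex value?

reg_0 = 0x93
clock 1: out=1, reg = 0xC9
clock 2: out=1, reg = 0xE4
clock 3: out=0, reg = 0xF2
clock 4: out=0, reg = 0xF9
clock 5: out=1, reg = 0x7C
clock 6: out=0, reg = 0xBE

0xBE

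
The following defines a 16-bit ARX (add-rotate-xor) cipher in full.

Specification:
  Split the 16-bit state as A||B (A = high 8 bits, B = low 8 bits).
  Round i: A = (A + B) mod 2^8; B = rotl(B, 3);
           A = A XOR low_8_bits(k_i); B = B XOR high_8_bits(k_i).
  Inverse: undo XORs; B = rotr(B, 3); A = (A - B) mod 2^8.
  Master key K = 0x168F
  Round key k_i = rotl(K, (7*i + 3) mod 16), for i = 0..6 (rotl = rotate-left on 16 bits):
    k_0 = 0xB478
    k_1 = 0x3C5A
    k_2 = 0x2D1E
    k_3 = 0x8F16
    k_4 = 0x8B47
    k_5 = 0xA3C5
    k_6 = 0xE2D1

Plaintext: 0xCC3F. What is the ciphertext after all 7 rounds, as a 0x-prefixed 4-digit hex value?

0x6EFB

s_0 = plaintext = 0xCC3F
s_1 = Round(s_0, k_0) = 0x734D
s_2 = Round(s_1, k_1) = 0x9A56
s_3 = Round(s_2, k_2) = 0xEE9F
s_4 = Round(s_3, k_3) = 0x9B73
s_5 = Round(s_4, k_4) = 0x4910
s_6 = Round(s_5, k_5) = 0x9C23
s_7 = Round(s_6, k_6) = 0x6EFB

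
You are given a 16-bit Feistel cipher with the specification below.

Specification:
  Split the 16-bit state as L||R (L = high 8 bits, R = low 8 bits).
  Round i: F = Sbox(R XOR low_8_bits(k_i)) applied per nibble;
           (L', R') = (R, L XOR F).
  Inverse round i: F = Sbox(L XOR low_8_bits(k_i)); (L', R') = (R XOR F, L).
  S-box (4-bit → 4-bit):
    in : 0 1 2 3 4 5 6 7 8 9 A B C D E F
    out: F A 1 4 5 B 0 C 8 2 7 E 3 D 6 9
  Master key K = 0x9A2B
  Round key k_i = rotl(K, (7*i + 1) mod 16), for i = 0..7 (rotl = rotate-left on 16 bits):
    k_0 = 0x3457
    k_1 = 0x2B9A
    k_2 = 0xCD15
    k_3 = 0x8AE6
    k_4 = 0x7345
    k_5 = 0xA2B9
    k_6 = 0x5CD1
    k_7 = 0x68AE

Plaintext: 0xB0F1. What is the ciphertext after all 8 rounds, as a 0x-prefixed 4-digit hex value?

s_0 = plaintext = 0xB0F1
s_1 = Round(s_0, k_0) = 0xF1C0
s_2 = Round(s_1, k_1) = 0xC046
s_3 = Round(s_2, k_2) = 0x4674
s_4 = Round(s_3, k_3) = 0x7467
s_5 = Round(s_4, k_4) = 0x6765
s_6 = Round(s_5, k_5) = 0x65B4
s_7 = Round(s_6, k_6) = 0xB46E
s_8 = Round(s_7, k_7) = 0x6E8B

0x6E8B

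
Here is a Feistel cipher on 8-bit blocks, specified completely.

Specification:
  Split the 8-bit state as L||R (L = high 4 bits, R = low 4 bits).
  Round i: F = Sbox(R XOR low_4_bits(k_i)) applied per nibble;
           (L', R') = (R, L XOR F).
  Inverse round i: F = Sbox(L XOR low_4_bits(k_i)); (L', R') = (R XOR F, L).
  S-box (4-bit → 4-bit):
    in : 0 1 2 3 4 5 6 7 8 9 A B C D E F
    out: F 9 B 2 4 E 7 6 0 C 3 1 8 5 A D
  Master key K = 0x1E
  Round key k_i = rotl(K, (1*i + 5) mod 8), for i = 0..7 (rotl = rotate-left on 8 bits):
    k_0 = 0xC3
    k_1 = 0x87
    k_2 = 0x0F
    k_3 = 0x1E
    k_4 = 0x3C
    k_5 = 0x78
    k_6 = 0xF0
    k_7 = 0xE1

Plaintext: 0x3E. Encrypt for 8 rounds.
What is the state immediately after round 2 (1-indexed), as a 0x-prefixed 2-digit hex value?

0x67

s_0 = plaintext = 0x3E
s_1 = Round(s_0, k_0) = 0xE6
s_2 = Round(s_1, k_1) = 0x67
s_3 = Round(s_2, k_2) = 0x76
s_4 = Round(s_3, k_3) = 0x67
s_5 = Round(s_4, k_4) = 0x77
s_6 = Round(s_5, k_5) = 0x7A
s_7 = Round(s_6, k_6) = 0xA4
s_8 = Round(s_7, k_7) = 0x44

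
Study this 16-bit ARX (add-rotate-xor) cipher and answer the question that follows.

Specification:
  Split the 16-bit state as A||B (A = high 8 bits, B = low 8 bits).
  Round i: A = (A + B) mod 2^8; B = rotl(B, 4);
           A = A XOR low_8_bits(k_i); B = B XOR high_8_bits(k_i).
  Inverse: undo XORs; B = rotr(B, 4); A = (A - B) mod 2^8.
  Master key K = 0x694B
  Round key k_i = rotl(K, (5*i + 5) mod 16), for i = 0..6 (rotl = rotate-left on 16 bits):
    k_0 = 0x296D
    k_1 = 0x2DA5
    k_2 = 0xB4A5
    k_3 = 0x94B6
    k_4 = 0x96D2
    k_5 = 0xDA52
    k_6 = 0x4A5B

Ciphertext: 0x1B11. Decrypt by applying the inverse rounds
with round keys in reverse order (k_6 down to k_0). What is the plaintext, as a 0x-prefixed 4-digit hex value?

s_0 = ciphertext = 0x1B11
s_1 = InvRound(s_0, k_6) = 0x8BB5
s_2 = InvRound(s_1, k_5) = 0xE3F6
s_3 = InvRound(s_2, k_4) = 0x2B06
s_4 = InvRound(s_3, k_3) = 0x7429
s_5 = InvRound(s_4, k_2) = 0xF8D9
s_6 = InvRound(s_5, k_1) = 0x0E4F
s_7 = InvRound(s_6, k_0) = 0xFD66

0xFD66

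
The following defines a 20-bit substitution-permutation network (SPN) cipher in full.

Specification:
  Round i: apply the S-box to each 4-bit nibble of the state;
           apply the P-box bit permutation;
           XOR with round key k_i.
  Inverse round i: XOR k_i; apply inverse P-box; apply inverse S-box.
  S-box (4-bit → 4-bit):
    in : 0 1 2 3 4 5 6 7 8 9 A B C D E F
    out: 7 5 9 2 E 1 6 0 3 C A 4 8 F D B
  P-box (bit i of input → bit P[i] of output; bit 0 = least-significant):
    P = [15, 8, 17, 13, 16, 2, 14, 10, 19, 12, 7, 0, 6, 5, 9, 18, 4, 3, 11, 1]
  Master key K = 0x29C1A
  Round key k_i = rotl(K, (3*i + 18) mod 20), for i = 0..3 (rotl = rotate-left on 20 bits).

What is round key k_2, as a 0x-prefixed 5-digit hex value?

K = 0x29C1A
k_0 = rotl(K, (3*0+18) mod 20) = rotl(K, 18) = 0x8A706
k_1 = rotl(K, (3*1+18) mod 20) = rotl(K, 1) = 0x53834
k_2 = rotl(K, (3*2+18) mod 20) = rotl(K, 4) = 0x9C1A2

0x9C1A2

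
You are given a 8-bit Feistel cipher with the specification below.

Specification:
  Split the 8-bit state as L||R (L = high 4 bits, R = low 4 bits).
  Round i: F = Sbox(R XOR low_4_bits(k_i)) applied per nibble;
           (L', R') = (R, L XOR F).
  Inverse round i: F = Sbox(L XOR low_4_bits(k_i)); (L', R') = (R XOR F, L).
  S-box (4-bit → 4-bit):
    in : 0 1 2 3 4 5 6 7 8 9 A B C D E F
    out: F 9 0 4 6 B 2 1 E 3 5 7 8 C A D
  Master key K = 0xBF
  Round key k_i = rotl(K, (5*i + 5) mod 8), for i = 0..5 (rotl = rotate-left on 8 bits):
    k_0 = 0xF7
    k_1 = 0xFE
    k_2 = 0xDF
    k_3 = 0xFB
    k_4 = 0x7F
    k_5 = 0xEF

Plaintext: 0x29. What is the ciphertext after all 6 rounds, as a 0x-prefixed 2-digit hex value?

s_0 = plaintext = 0x29
s_1 = Round(s_0, k_0) = 0x98
s_2 = Round(s_1, k_1) = 0x8B
s_3 = Round(s_2, k_2) = 0xBE
s_4 = Round(s_3, k_3) = 0xE0
s_5 = Round(s_4, k_4) = 0x03
s_6 = Round(s_5, k_5) = 0x38

0x38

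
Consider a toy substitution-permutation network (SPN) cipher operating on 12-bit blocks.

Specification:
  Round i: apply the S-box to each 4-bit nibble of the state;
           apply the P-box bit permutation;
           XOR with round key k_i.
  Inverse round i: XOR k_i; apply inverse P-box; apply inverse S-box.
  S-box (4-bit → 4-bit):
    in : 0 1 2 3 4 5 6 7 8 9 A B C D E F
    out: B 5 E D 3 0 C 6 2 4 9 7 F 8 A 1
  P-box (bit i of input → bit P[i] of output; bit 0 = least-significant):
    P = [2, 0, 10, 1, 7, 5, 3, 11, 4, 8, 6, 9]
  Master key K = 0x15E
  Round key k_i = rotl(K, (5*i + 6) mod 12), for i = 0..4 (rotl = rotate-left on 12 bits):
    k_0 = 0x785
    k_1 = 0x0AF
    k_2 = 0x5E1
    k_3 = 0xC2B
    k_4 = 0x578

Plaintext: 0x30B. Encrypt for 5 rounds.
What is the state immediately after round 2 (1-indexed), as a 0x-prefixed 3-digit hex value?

0x0C0

s_0 = plaintext = 0x30B
s_1 = Round(s_0, k_0) = 0x970
s_2 = Round(s_1, k_1) = 0x0C0
s_3 = Round(s_2, k_2) = 0xE5E
s_4 = Round(s_3, k_3) = 0xF28
s_5 = Round(s_4, k_4) = 0xD41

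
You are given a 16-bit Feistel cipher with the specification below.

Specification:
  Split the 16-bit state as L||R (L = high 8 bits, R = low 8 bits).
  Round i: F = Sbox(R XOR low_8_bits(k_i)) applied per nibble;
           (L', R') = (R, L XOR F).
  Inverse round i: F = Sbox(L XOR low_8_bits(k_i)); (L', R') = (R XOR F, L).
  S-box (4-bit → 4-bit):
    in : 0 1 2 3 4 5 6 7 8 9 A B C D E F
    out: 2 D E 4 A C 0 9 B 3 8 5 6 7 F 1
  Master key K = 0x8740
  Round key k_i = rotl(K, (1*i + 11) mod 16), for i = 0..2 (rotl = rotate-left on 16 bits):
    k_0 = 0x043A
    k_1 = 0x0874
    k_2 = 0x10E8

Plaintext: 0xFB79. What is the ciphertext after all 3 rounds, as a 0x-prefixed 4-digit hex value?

s_0 = plaintext = 0xFB79
s_1 = Round(s_0, k_0) = 0x795F
s_2 = Round(s_1, k_1) = 0x5F9C
s_3 = Round(s_2, k_2) = 0x9CC5

0x9CC5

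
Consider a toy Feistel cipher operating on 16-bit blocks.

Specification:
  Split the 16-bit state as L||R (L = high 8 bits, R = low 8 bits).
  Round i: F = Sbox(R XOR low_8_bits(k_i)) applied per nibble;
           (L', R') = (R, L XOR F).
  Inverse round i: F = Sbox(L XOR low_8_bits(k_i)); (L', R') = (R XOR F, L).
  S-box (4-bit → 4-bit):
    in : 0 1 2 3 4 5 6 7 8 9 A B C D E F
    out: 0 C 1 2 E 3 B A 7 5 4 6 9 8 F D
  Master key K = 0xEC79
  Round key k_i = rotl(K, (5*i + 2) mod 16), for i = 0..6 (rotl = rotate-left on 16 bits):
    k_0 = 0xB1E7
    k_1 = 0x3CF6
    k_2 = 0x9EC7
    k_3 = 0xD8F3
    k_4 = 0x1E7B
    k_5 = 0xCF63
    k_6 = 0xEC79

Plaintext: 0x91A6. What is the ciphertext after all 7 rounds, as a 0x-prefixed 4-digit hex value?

s_0 = plaintext = 0x91A6
s_1 = Round(s_0, k_0) = 0xA67D
s_2 = Round(s_1, k_1) = 0x7DD0
s_3 = Round(s_2, k_2) = 0xD0B7
s_4 = Round(s_3, k_3) = 0xB73E
s_5 = Round(s_4, k_4) = 0x3E54
s_6 = Round(s_5, k_5) = 0x5414
s_7 = Round(s_6, k_6) = 0x14EC

0x14EC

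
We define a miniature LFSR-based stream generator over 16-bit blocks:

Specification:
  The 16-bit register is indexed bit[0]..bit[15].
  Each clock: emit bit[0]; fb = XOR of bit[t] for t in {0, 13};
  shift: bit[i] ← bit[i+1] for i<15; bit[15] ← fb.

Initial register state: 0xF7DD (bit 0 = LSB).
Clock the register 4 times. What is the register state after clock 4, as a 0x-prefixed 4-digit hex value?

reg_0 = 0xF7DD
clock 1: out=1, reg = 0x7BEE
clock 2: out=0, reg = 0xBDF7
clock 3: out=1, reg = 0x5EFB
clock 4: out=1, reg = 0xAF7D

0xAF7D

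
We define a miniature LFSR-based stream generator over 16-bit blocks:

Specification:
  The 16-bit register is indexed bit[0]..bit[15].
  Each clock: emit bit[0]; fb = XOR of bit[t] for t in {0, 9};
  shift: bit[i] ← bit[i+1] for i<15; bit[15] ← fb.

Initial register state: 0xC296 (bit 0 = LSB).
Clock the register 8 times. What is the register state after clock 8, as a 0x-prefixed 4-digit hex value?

0x77C2

reg_0 = 0xC296
clock 1: out=0, reg = 0xE14B
clock 2: out=1, reg = 0xF0A5
clock 3: out=1, reg = 0xF852
clock 4: out=0, reg = 0x7C29
clock 5: out=1, reg = 0xBE14
clock 6: out=0, reg = 0xDF0A
clock 7: out=0, reg = 0xEF85
clock 8: out=1, reg = 0x77C2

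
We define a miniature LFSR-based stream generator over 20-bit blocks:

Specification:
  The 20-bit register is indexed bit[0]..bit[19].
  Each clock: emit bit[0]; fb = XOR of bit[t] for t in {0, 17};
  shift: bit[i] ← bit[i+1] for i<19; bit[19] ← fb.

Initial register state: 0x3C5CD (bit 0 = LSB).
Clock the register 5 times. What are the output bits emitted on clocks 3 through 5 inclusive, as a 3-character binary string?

reg_0 = 0x3C5CD
clock 1: out=1, reg = 0x1E2E6
clock 2: out=0, reg = 0x0F173
clock 3: out=1, reg = 0x878B9
clock 4: out=1, reg = 0xC3C5C
clock 5: out=0, reg = 0x61E2E

110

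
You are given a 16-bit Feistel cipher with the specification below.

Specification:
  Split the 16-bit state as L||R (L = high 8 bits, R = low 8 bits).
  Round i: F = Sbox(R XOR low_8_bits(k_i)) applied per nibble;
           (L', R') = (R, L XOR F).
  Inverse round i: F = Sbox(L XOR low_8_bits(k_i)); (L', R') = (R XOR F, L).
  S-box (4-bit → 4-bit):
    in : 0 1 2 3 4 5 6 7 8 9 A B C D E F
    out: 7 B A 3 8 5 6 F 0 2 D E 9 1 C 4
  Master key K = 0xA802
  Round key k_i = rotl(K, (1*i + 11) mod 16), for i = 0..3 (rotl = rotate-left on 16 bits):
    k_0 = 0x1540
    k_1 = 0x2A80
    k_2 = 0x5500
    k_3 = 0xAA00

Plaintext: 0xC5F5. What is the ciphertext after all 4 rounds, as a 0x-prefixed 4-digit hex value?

s_0 = plaintext = 0xC5F5
s_1 = Round(s_0, k_0) = 0xF520
s_2 = Round(s_1, k_1) = 0x2022
s_3 = Round(s_2, k_2) = 0x228A
s_4 = Round(s_3, k_3) = 0x8A2F

0x8A2F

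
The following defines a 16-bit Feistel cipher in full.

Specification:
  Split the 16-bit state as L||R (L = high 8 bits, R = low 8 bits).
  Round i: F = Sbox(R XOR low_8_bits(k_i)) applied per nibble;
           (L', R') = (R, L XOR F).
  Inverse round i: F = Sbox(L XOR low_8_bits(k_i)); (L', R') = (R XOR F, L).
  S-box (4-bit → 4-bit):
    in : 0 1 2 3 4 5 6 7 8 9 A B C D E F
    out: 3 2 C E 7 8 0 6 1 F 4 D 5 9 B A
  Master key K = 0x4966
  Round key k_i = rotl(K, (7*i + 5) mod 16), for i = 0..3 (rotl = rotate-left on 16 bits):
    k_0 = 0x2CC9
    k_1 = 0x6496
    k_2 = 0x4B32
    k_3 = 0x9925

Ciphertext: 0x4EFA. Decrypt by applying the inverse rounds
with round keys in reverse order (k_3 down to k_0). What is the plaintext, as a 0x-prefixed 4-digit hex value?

s_0 = ciphertext = 0x4EFA
s_1 = InvRound(s_0, k_3) = 0xF74E
s_2 = InvRound(s_1, k_2) = 0x16F7
s_3 = InvRound(s_2, k_1) = 0xE416
s_4 = InvRound(s_3, k_0) = 0xDFE4

0xDFE4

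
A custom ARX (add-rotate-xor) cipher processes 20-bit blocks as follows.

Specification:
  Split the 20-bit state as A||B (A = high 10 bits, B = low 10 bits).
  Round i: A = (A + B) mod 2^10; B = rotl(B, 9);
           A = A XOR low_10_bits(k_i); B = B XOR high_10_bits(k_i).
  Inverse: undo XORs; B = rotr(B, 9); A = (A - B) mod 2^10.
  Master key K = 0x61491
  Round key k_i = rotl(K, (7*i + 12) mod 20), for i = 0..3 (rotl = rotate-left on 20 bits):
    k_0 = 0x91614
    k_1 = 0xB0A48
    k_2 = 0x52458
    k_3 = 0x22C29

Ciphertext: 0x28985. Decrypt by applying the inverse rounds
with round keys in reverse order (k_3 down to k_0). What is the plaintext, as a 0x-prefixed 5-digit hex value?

s_0 = ciphertext = 0x28985
s_1 = InvRound(s_0, k_3) = 0x9BE1C
s_2 = InvRound(s_1, k_2) = 0xE32AB
s_3 = InvRound(s_2, k_1) = 0x3C8D2
s_4 = InvRound(s_3, k_0) = 0x6DD2F

0x6DD2F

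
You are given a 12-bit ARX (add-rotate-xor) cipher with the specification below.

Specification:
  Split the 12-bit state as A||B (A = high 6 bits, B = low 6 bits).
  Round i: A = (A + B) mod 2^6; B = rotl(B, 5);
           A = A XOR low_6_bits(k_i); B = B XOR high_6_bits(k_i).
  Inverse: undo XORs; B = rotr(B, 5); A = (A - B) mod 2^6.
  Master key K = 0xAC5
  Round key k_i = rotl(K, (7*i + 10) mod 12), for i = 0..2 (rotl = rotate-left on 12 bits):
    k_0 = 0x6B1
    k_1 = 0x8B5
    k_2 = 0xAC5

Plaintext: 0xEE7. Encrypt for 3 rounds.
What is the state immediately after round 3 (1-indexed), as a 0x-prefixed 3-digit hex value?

0x6A0

s_0 = plaintext = 0xEE7
s_1 = Round(s_0, k_0) = 0x4E9
s_2 = Round(s_1, k_1) = 0x256
s_3 = Round(s_2, k_2) = 0x6A0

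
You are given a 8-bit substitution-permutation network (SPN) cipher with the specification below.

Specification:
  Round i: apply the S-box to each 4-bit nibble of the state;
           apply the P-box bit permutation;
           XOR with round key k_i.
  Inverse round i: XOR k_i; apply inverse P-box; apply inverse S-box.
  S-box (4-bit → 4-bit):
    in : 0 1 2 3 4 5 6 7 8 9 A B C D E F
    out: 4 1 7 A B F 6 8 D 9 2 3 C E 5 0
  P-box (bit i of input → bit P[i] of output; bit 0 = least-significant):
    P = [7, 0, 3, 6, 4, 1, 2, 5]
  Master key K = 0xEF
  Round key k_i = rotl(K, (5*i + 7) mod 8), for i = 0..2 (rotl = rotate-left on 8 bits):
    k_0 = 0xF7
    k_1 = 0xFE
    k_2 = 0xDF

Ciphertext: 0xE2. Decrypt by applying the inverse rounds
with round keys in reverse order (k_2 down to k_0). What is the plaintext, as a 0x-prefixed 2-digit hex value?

s_0 = ciphertext = 0xE2
s_1 = InvRound(s_0, k_2) = 0x86
s_2 = InvRound(s_1, k_1) = 0x9C
s_3 = InvRound(s_2, k_0) = 0x3D

0x3D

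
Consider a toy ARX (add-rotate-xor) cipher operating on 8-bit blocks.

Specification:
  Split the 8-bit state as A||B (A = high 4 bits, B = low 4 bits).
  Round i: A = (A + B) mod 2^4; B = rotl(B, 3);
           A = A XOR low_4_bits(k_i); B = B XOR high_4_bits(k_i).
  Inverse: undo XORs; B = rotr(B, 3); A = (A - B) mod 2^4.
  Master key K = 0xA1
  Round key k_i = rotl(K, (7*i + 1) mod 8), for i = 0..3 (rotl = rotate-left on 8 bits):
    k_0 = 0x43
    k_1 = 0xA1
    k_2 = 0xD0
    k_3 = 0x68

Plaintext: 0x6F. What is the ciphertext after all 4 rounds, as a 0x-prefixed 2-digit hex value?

0x55

s_0 = plaintext = 0x6F
s_1 = Round(s_0, k_0) = 0x6B
s_2 = Round(s_1, k_1) = 0x07
s_3 = Round(s_2, k_2) = 0x76
s_4 = Round(s_3, k_3) = 0x55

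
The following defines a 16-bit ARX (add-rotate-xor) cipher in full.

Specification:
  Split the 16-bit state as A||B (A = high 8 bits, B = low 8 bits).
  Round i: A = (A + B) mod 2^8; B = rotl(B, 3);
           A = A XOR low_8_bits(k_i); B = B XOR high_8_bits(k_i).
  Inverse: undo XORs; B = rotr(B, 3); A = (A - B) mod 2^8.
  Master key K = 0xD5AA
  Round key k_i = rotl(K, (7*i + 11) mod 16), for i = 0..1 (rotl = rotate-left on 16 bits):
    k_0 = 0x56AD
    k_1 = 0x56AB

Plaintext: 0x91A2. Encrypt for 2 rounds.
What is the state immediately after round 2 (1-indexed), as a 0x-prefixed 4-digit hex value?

0x4A4C

s_0 = plaintext = 0x91A2
s_1 = Round(s_0, k_0) = 0x9E43
s_2 = Round(s_1, k_1) = 0x4A4C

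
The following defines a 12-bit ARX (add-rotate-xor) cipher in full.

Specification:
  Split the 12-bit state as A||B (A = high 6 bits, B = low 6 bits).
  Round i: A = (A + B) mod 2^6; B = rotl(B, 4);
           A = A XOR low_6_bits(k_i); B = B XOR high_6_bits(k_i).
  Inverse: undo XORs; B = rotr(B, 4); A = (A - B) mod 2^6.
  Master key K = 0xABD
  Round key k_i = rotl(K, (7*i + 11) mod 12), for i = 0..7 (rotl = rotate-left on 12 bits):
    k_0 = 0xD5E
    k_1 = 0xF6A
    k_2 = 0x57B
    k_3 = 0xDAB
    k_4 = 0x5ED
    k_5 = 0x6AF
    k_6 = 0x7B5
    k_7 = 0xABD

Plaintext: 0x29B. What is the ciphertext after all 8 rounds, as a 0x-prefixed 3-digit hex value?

s_0 = plaintext = 0x29B
s_1 = Round(s_0, k_0) = 0xEC3
s_2 = Round(s_1, k_1) = 0x50D
s_3 = Round(s_2, k_2) = 0x686
s_4 = Round(s_3, k_3) = 0x2D7
s_5 = Round(s_4, k_4) = 0x3E2
s_6 = Round(s_5, k_5) = 0x7B2
s_7 = Round(s_6, k_6) = 0x972
s_8 = Round(s_7, k_7) = 0xA86

0xA86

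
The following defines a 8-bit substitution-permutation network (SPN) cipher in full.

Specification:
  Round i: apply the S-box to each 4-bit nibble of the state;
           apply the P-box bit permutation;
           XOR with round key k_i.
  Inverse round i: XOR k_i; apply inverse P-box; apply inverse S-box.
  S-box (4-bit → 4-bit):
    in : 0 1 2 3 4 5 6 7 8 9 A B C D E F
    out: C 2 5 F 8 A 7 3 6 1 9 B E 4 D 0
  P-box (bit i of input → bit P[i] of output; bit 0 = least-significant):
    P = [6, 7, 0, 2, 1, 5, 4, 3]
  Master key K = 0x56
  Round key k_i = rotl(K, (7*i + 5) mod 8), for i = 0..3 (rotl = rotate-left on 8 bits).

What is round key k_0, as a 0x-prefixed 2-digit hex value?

0xCA

K = 0x56
k_0 = rotl(K, (7*0+5) mod 8) = rotl(K, 5) = 0xCA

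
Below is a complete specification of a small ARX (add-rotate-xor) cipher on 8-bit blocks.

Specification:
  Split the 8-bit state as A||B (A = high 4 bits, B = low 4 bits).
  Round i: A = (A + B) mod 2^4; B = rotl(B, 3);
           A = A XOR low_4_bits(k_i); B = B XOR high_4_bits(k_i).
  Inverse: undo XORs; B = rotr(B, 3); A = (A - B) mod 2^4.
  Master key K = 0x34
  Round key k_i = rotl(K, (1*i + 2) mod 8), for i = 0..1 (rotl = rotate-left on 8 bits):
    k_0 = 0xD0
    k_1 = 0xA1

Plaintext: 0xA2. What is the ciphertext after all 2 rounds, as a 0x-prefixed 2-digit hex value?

0x9C

s_0 = plaintext = 0xA2
s_1 = Round(s_0, k_0) = 0xCC
s_2 = Round(s_1, k_1) = 0x9C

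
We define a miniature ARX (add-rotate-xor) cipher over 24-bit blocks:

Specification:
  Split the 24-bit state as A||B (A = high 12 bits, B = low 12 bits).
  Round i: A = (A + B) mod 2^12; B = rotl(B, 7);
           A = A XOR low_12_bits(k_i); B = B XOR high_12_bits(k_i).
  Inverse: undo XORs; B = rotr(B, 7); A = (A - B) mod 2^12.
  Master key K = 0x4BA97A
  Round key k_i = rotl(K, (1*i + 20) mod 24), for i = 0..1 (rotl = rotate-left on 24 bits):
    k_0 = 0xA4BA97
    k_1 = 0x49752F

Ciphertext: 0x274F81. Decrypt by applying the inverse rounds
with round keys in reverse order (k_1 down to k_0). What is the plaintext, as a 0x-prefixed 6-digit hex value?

0xA613B1

s_0 = ciphertext = 0x274F81
s_1 = InvRound(s_0, k_1) = 0x4852D6
s_2 = InvRound(s_1, k_0) = 0xA613B1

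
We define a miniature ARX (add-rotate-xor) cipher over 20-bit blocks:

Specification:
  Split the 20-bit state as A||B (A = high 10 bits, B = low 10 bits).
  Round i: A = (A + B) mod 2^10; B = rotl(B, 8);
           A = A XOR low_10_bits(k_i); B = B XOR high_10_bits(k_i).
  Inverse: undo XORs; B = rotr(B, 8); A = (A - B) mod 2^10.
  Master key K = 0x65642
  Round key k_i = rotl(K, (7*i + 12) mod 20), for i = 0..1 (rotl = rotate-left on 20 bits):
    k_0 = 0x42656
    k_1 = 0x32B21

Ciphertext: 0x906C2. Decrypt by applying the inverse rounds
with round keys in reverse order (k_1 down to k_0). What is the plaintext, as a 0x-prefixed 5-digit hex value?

0xAECAD

s_0 = ciphertext = 0x906C2
s_1 = InvRound(s_0, k_1) = 0x4F822
s_2 = InvRound(s_1, k_0) = 0xAECAD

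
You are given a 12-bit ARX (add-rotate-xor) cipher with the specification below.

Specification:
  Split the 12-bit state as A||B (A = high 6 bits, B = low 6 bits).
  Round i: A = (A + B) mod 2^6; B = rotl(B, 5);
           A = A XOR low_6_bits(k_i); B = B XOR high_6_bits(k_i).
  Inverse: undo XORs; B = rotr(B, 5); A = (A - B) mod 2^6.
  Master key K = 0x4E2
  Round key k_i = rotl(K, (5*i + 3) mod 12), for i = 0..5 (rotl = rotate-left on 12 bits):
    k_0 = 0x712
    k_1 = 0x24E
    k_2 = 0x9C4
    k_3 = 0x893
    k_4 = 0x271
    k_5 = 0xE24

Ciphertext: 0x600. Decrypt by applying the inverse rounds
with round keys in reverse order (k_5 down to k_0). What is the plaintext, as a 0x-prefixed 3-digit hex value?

s_0 = ciphertext = 0x600
s_1 = InvRound(s_0, k_5) = 0x2F1
s_2 = InvRound(s_1, k_4) = 0x271
s_3 = InvRound(s_2, k_3) = 0xD26
s_4 = InvRound(s_3, k_2) = 0xB82
s_5 = InvRound(s_4, k_1) = 0x296
s_6 = InvRound(s_5, k_0) = 0x114

0x114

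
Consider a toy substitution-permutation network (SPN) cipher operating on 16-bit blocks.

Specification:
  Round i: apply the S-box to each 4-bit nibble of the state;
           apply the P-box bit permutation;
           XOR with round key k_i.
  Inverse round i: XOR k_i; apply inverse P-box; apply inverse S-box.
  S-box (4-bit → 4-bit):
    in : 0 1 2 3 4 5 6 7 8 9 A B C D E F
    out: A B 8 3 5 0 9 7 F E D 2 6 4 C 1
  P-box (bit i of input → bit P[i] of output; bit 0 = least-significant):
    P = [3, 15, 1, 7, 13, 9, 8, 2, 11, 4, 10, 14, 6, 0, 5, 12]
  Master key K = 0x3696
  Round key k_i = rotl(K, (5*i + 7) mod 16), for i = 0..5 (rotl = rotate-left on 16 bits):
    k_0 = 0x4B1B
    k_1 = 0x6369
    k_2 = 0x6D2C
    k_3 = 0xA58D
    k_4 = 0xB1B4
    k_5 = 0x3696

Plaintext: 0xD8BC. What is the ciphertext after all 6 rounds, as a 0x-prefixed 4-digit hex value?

0xA5D3

s_0 = plaintext = 0xD8BC
s_1 = Round(s_0, k_0) = 0x8529
s_2 = Round(s_1, k_1) = 0xF38E
s_3 = Round(s_2, k_2) = 0x46FA
s_4 = Round(s_3, k_3) = 0xCD67
s_5 = Round(s_4, k_4) = 0x159B
s_6 = Round(s_5, k_5) = 0xA5D3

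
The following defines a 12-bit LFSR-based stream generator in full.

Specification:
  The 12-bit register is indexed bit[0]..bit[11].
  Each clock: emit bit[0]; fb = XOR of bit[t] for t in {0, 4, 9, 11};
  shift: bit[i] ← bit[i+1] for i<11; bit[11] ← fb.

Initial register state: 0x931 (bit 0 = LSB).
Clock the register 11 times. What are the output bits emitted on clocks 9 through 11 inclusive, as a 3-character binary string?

100

reg_0 = 0x931
clock 1: out=1, reg = 0xC98
clock 2: out=0, reg = 0x64C
clock 3: out=0, reg = 0xB26
clock 4: out=0, reg = 0x593
clock 5: out=1, reg = 0x2C9
clock 6: out=1, reg = 0x164
clock 7: out=0, reg = 0x0B2
clock 8: out=0, reg = 0x859
clock 9: out=1, reg = 0xC2C
clock 10: out=0, reg = 0xE16
clock 11: out=0, reg = 0xF0B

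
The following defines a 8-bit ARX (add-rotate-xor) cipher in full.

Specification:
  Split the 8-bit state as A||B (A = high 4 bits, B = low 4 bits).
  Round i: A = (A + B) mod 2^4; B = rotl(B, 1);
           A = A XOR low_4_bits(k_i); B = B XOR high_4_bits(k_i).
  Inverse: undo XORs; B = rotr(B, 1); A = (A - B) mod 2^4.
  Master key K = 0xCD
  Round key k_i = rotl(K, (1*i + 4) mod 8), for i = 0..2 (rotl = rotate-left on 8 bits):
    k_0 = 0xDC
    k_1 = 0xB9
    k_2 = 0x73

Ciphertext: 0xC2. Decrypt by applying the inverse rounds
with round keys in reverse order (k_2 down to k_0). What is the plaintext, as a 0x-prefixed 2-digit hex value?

0xEA

s_0 = ciphertext = 0xC2
s_1 = InvRound(s_0, k_2) = 0x5A
s_2 = InvRound(s_1, k_1) = 0x48
s_3 = InvRound(s_2, k_0) = 0xEA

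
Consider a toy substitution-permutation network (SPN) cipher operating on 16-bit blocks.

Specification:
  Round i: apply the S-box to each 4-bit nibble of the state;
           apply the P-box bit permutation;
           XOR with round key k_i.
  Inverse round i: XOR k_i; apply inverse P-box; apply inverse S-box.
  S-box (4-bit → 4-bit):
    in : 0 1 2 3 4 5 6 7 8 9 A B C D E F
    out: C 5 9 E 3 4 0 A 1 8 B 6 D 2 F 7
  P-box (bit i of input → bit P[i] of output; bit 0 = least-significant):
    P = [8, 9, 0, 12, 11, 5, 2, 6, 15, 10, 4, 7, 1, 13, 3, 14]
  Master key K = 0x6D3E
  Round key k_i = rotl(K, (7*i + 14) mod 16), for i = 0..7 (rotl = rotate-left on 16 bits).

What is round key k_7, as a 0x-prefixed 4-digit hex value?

0x369F

K = 0x6D3E
k_0 = rotl(K, (7*0+14) mod 16) = rotl(K, 14) = 0x9B4F
k_1 = rotl(K, (7*1+14) mod 16) = rotl(K, 5) = 0xA7CD
k_2 = rotl(K, (7*2+14) mod 16) = rotl(K, 12) = 0xE6D3
k_3 = rotl(K, (7*3+14) mod 16) = rotl(K, 3) = 0x69F3
k_4 = rotl(K, (7*4+14) mod 16) = rotl(K, 10) = 0xF9B4
k_5 = rotl(K, (7*5+14) mod 16) = rotl(K, 1) = 0xDA7C
k_6 = rotl(K, (7*6+14) mod 16) = rotl(K, 8) = 0x3E6D
k_7 = rotl(K, (7*7+14) mod 16) = rotl(K, 15) = 0x369F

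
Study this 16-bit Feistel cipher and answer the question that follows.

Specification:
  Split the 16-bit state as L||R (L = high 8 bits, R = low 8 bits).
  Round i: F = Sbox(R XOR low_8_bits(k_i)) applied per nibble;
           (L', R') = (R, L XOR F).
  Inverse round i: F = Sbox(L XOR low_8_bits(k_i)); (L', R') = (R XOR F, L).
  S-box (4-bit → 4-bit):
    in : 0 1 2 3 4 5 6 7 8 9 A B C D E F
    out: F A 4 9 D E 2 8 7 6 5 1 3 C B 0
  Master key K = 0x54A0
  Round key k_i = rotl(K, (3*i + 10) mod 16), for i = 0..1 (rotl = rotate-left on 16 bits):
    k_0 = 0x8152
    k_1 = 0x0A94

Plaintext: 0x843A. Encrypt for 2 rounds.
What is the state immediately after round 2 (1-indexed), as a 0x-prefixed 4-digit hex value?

s_0 = plaintext = 0x843A
s_1 = Round(s_0, k_0) = 0x3AA3
s_2 = Round(s_1, k_1) = 0xA3A2

0xA3A2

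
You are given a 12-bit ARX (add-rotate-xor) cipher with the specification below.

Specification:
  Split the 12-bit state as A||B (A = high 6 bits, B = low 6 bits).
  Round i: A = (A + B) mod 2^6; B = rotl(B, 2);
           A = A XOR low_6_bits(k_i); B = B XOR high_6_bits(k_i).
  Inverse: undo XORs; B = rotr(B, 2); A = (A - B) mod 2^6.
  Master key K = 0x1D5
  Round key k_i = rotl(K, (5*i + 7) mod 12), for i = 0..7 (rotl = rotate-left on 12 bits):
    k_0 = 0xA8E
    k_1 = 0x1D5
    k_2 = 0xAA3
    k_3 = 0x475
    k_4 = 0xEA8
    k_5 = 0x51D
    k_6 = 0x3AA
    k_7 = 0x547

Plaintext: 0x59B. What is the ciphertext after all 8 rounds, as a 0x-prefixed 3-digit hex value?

s_0 = plaintext = 0x59B
s_1 = Round(s_0, k_0) = 0xFC7
s_2 = Round(s_1, k_1) = 0x4DB
s_3 = Round(s_2, k_2) = 0x347
s_4 = Round(s_3, k_3) = 0x84D
s_5 = Round(s_4, k_4) = 0x18E
s_6 = Round(s_5, k_5) = 0x26C
s_7 = Round(s_6, k_6) = 0x7FC
s_8 = Round(s_7, k_7) = 0x726

0x726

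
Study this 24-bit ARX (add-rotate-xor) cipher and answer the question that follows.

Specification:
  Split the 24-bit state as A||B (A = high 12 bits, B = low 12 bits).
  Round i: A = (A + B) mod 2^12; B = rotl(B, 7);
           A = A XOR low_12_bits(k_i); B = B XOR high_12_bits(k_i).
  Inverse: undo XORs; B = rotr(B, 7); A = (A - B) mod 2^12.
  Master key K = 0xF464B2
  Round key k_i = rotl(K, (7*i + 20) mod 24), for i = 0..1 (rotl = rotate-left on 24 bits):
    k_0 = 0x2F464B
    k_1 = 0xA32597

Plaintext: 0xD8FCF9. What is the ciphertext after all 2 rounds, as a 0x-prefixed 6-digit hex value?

s_0 = plaintext = 0xD8FCF9
s_1 = Round(s_0, k_0) = 0xCC3E13
s_2 = Round(s_1, k_1) = 0xF413C2

0xF413C2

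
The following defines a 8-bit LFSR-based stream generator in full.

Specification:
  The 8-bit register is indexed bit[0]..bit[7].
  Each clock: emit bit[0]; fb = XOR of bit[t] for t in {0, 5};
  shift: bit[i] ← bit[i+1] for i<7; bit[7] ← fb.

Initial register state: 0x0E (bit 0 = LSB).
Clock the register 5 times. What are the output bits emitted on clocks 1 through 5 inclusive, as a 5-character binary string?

reg_0 = 0x0E
clock 1: out=0, reg = 0x07
clock 2: out=1, reg = 0x83
clock 3: out=1, reg = 0xC1
clock 4: out=1, reg = 0xE0
clock 5: out=0, reg = 0xF0

01110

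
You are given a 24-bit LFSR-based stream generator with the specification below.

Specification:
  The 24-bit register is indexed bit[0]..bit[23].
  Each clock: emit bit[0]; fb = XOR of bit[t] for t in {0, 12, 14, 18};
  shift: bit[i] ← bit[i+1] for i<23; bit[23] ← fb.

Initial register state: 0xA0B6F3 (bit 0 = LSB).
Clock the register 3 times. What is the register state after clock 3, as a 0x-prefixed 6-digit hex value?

reg_0 = 0xA0B6F3
clock 1: out=1, reg = 0x505B79
clock 2: out=1, reg = 0xA82DBC
clock 3: out=0, reg = 0x5416DE

0x5416DE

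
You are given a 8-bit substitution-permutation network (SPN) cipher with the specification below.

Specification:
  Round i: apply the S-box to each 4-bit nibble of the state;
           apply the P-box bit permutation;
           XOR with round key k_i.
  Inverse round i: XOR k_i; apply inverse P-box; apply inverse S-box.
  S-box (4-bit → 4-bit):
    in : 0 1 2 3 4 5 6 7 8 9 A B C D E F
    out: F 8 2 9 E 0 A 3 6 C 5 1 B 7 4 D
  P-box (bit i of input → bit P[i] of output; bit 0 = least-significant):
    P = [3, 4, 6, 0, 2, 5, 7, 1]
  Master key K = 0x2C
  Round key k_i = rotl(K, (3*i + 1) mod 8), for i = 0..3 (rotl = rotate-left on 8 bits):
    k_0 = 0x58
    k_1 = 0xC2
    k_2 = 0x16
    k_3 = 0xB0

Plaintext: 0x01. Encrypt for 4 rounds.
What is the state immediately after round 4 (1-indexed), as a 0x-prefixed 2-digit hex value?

0x60

s_0 = plaintext = 0x01
s_1 = Round(s_0, k_0) = 0xFF
s_2 = Round(s_1, k_1) = 0x0D
s_3 = Round(s_2, k_2) = 0xE8
s_4 = Round(s_3, k_3) = 0x60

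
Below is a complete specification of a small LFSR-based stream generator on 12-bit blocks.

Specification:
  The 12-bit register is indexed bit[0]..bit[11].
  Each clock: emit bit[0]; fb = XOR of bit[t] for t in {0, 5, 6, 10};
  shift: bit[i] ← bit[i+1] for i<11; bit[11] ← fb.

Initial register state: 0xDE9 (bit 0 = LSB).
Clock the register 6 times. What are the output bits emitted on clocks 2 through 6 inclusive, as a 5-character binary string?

reg_0 = 0xDE9
clock 1: out=1, reg = 0x6F4
clock 2: out=0, reg = 0xB7A
clock 3: out=0, reg = 0x5BD
clock 4: out=1, reg = 0xADE
clock 5: out=0, reg = 0xD6F
clock 6: out=1, reg = 0x6B7

00101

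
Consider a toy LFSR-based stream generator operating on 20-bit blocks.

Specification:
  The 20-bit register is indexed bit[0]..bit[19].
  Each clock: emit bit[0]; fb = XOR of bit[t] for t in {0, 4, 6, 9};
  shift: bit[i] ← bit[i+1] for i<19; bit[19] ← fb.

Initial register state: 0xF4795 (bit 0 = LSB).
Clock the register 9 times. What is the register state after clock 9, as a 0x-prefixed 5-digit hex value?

reg_0 = 0xF4795
clock 1: out=1, reg = 0xFA3CA
clock 2: out=0, reg = 0x7D1E5
clock 3: out=1, reg = 0x3E8F2
clock 4: out=0, reg = 0x1F479
clock 5: out=1, reg = 0x8FA3C
clock 6: out=0, reg = 0x47D1E
clock 7: out=0, reg = 0xA3E8F
clock 8: out=1, reg = 0x51F47
clock 9: out=1, reg = 0xA8FA3

0xA8FA3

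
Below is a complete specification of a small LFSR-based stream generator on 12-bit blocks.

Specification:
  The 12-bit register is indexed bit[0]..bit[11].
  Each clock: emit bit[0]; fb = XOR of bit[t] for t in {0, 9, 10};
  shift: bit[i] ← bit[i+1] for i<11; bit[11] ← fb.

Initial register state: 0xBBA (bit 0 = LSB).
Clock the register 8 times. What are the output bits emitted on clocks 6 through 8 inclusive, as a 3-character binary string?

reg_0 = 0xBBA
clock 1: out=0, reg = 0xDDD
clock 2: out=1, reg = 0x6EE
clock 3: out=0, reg = 0x377
clock 4: out=1, reg = 0x1BB
clock 5: out=1, reg = 0x8DD
clock 6: out=1, reg = 0xC6E
clock 7: out=0, reg = 0xE37
clock 8: out=1, reg = 0xF1B

101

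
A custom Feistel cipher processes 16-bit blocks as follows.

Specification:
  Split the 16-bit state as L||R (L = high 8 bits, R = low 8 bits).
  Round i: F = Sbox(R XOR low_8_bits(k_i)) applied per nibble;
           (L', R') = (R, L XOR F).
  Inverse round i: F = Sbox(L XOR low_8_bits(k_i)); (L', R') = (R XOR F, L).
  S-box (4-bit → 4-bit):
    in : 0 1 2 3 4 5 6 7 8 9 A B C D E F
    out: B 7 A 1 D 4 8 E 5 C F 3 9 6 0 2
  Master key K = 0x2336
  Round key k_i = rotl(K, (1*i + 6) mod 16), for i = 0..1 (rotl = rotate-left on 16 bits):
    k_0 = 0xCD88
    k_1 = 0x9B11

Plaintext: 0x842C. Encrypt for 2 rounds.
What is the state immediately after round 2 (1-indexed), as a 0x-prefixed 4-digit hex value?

0x79A9

s_0 = plaintext = 0x842C
s_1 = Round(s_0, k_0) = 0x2C79
s_2 = Round(s_1, k_1) = 0x79A9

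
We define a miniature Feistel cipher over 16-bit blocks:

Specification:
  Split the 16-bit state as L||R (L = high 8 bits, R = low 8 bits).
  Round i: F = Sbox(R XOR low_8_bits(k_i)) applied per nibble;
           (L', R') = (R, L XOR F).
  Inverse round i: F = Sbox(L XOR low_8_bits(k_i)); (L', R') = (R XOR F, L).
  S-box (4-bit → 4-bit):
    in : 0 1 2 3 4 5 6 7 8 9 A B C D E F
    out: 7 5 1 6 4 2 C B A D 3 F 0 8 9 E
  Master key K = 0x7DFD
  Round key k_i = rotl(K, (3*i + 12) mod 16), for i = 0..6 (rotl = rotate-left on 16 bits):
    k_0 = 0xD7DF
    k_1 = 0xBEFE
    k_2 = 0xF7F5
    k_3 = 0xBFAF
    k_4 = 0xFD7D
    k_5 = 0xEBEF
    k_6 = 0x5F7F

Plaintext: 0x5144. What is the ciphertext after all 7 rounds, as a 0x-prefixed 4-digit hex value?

s_0 = plaintext = 0x5144
s_1 = Round(s_0, k_0) = 0x448E
s_2 = Round(s_1, k_1) = 0x8EF3
s_3 = Round(s_2, k_2) = 0xF3F2
s_4 = Round(s_3, k_3) = 0xF2DB
s_5 = Round(s_4, k_4) = 0xDBCE
s_6 = Round(s_5, k_5) = 0xCECE
s_7 = Round(s_6, k_6) = 0xCE3B

0xCE3B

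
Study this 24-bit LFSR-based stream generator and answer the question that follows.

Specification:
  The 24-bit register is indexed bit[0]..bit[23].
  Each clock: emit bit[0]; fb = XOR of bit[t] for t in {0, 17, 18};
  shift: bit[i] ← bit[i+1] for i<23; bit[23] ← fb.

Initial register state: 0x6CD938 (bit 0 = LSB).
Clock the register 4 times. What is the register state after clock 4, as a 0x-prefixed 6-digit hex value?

0x56CD93

reg_0 = 0x6CD938
clock 1: out=0, reg = 0xB66C9C
clock 2: out=0, reg = 0x5B364E
clock 3: out=0, reg = 0xAD9B27
clock 4: out=1, reg = 0x56CD93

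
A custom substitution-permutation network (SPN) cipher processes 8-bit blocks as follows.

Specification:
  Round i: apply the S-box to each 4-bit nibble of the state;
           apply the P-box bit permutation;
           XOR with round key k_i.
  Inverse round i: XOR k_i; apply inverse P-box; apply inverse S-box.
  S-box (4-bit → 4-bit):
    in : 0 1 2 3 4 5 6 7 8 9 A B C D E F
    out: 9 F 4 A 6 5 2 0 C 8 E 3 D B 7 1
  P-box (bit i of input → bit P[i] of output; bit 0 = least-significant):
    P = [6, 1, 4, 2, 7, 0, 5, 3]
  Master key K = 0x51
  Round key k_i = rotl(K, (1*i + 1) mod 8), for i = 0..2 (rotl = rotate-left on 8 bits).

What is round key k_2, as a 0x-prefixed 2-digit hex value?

K = 0x51
k_0 = rotl(K, (1*0+1) mod 8) = rotl(K, 1) = 0xA2
k_1 = rotl(K, (1*1+1) mod 8) = rotl(K, 2) = 0x45
k_2 = rotl(K, (1*2+1) mod 8) = rotl(K, 3) = 0x8A

0x8A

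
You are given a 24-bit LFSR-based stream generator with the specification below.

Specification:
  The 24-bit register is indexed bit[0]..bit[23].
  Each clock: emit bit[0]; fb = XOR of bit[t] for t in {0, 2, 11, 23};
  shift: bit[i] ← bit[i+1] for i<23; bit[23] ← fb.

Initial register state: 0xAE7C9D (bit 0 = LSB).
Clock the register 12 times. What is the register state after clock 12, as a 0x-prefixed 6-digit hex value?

0x22CAE7

reg_0 = 0xAE7C9D
clock 1: out=1, reg = 0x573E4E
clock 2: out=0, reg = 0x2B9F27
clock 3: out=1, reg = 0x95CF93
clock 4: out=1, reg = 0xCAE7C9
clock 5: out=1, reg = 0x6573E4
clock 6: out=0, reg = 0xB2B9F2
clock 7: out=0, reg = 0x595CF9
clock 8: out=1, reg = 0x2CAE7C
clock 9: out=0, reg = 0x16573E
clock 10: out=0, reg = 0x8B2B9F
clock 11: out=1, reg = 0x4595CF
clock 12: out=1, reg = 0x22CAE7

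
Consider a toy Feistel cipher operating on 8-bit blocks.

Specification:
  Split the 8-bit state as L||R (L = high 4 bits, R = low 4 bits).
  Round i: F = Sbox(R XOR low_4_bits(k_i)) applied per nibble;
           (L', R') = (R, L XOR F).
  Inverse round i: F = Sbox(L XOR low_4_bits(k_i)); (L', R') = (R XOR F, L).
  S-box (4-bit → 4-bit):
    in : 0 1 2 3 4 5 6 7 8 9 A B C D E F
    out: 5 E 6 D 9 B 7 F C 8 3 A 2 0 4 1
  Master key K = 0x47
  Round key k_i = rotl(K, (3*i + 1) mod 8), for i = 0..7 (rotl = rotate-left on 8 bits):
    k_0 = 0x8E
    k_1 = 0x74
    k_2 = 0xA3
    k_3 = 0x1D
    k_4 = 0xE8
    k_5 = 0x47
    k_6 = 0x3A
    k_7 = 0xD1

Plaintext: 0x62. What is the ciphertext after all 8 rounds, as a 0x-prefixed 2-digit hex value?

s_0 = plaintext = 0x62
s_1 = Round(s_0, k_0) = 0x24
s_2 = Round(s_1, k_1) = 0x47
s_3 = Round(s_2, k_2) = 0x7D
s_4 = Round(s_3, k_3) = 0xD2
s_5 = Round(s_4, k_4) = 0x2E
s_6 = Round(s_5, k_5) = 0xEA
s_7 = Round(s_6, k_6) = 0xAB
s_8 = Round(s_7, k_7) = 0xB9

0xB9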